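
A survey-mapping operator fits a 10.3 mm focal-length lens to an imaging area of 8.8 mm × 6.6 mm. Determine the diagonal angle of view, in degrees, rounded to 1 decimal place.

56.2°

Sensor diagonal = √(8.8² + 6.6²) = √121.0000 ≈ 11.0000 mm.
Angle of view α = 2·arctan(d/2f) with d = 11.0000 mm and f = 10.3 mm.
d/2f = 0.53398; arctan(0.53398) ≈ 28.1014°, so α ≈ 56.2027°.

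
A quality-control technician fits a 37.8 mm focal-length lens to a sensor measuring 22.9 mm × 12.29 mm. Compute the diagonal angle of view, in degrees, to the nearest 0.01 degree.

37.94°

Sensor diagonal = √(22.9² + 12.29²) = √675.4541 ≈ 25.9895 mm.
Angle of view α = 2·arctan(d/2f) with d = 25.9895 mm and f = 37.8 mm.
d/2f = 0.34378; arctan(0.34378) ≈ 18.9718°, so α ≈ 37.9435°.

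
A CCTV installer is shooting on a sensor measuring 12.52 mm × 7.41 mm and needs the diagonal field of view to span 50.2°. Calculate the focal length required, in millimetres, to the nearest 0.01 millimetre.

15.53 mm

Sensor diagonal = √(12.52² + 7.41²) = √211.6585 ≈ 14.5485 mm.
From α = 2·arctan(d/2f) we get f = d / (2·tan(α/2)).
With d = 14.5485 mm and α/2 = 25.1°, tan(α/2) ≈ 0.46843, so f ≈ 14.5485 / 0.93687 ≈ 15.5288 mm.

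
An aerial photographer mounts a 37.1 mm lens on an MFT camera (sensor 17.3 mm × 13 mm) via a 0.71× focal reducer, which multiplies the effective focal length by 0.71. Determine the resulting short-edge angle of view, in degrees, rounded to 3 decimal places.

27.723°

Effective focal length f = 37.1 × 0.71 = 26.341 mm.
α = 2·arctan(13 / (2 × 26.341)) = 2·arctan(0.24676) ≈ 27.7232°.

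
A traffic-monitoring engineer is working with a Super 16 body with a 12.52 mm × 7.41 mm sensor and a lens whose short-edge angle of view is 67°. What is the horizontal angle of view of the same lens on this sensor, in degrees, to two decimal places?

96.39°

From the short-edge AOV: f = 7.41 / (2·tan(33.5°)) = 7.41 / 1.32377 ≈ 5.5976 mm.
Horizontal AOV = 2·arctan(12.52 / (2 × 5.5976)) = 2·arctan(1.11833) ≈ 96.3943°.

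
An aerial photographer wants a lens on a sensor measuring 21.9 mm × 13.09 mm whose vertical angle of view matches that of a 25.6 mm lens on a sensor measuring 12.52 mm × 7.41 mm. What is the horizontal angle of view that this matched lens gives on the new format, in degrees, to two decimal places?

Equal vertical AOV ⇒ f₂ = f₁ · 13.09/7.41 = 25.6 × 1.76653 ≈ 45.2232 mm.
Horizontal AOV on the new format = 2·arctan(21.9 / (2 × 45.2232)) = 2·arctan(0.24213) ≈ 27.2224°.

27.22°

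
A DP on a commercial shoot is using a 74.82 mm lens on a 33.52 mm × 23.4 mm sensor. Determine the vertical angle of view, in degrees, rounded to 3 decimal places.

Angle of view α = 2·arctan(h/2f) with h = 23.4 mm and f = 74.82 mm.
h/2f = 0.15638; arctan(0.15638) ≈ 8.8877°, so α ≈ 17.7753°.

17.775°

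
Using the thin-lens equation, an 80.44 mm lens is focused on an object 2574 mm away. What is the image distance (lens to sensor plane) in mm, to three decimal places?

83.035 mm

1/dᵢ = 1/f − 1/dₒ = 1/80.44 − 1/2574 = 0.0120431 mm⁻¹.
dᵢ = 1/0.0120431 ≈ 83.0349 mm.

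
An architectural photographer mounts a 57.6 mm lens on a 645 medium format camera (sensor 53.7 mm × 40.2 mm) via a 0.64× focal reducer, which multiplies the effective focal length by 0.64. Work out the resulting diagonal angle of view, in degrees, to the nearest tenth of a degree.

Effective focal length f = 57.6 × 0.64 = 36.864 mm.
Sensor diagonal = √(53.7² + 40.2²) = √4499.7300 ≈ 67.0800 mm.
α = 2·arctan(67.080 / (2 × 36.864)) = 2·arctan(0.90983) ≈ 84.5938°.

84.6°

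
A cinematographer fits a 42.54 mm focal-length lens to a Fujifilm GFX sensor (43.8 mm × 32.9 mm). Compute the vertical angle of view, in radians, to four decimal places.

Angle of view α = 2·arctan(h/2f) with h = 32.9 mm and f = 42.54 mm.
h/2f = 0.38669; arctan(0.38669) ≈ 0.3690 rad, so α ≈ 0.7380 rad.

0.7380 rad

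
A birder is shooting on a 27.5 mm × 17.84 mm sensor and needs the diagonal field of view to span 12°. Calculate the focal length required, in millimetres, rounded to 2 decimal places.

Sensor diagonal = √(27.5² + 17.84²) = √1074.5156 ≈ 32.7798 mm.
From α = 2·arctan(d/2f) we get f = d / (2·tan(α/2)).
With d = 32.7798 mm and α/2 = 6°, tan(α/2) ≈ 0.10510, so f ≈ 32.7798 / 0.21021 ≈ 155.9395 mm.

155.94 mm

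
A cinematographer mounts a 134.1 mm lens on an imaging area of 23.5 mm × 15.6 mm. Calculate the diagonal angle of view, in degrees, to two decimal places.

12.01°

Sensor diagonal = √(23.5² + 15.6²) = √795.6100 ≈ 28.2066 mm.
Angle of view α = 2·arctan(d/2f) with d = 28.2066 mm and f = 134.1 mm.
d/2f = 0.10517; arctan(0.10517) ≈ 6.0037°, so α ≈ 12.0074°.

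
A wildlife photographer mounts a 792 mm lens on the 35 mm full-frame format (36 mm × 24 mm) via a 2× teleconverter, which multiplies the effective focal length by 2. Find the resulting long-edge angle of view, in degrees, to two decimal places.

Effective focal length f = 792 × 2 = 1584 mm.
α = 2·arctan(36 / (2 × 1584)) = 2·arctan(0.01136) ≈ 1.3021°.

1.30°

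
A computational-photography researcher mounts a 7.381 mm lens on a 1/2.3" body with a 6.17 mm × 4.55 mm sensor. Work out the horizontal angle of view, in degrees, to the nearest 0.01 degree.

45.37°

Angle of view α = 2·arctan(w/2f) with w = 6.17 mm and f = 7.381 mm.
w/2f = 0.41797; arctan(0.41797) ≈ 22.6832°, so α ≈ 45.3664°.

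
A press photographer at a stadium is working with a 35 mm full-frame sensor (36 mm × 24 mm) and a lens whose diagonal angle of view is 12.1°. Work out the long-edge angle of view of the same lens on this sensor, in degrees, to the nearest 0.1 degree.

Sensor diagonal = √(36² + 24²) = √1872.0000 ≈ 43.2666 mm.
From the diagonal AOV: f = 43.2666 / (2·tan(6.05°)) = 43.2666 / 0.21197 ≈ 204.1136 mm.
Long-edge AOV = 2·arctan(36 / (2 × 204.1136)) = 2·arctan(0.08819) ≈ 10.0793°.

10.1°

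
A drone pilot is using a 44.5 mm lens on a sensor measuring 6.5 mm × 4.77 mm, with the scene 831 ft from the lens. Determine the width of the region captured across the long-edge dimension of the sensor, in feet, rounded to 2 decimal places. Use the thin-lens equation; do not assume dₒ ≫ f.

121.36 ft

dₒ: 831 ft × 304.8 mm/ft = 253288.79 mm.
Similar triangles through the lens centre give W/dₒ = w/dᵢ; with 1/f = 1/dₒ + 1/dᵢ this gives W = w·(dₒ − f)/f.
W = 6.5 mm × (253289 − 44.5) / 44.5 = 6.5 × 5690.8830 ≈ 36990.739 mm = 36990.739/304.8 ft = 121.361 ft.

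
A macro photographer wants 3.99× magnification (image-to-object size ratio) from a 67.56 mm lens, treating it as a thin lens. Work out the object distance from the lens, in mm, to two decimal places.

84.49 mm

With m = dᵢ/dₒ and 1/f = 1/dₒ + 1/dᵢ, substituting dᵢ = m·dₒ gives 1/f = (1 + 1/m)/dₒ, hence dₒ = f·(1 + 1/m).
dₒ = 67.56 × (1 + 1/3.99) = 67.56 × 1.25063 ≈ 84.492 mm.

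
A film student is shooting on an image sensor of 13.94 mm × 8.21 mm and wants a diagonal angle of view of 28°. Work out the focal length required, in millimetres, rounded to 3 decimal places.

32.443 mm

Sensor diagonal = √(13.94² + 8.21²) = √261.7277 ≈ 16.1780 mm.
From α = 2·arctan(d/2f) we get f = d / (2·tan(α/2)).
With d = 16.1780 mm and α/2 = 14°, tan(α/2) ≈ 0.24933, so f ≈ 16.1780 / 0.49866 ≈ 32.4432 mm.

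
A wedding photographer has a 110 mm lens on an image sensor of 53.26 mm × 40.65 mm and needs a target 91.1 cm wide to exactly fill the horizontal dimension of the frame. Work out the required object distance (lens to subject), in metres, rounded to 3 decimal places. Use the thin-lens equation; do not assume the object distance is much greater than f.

1.992 m

W: 91.1 cm = 911 mm.
Magnification m = w/W = dᵢ/dₒ; combined with 1/f = 1/dₒ + 1/dᵢ this gives dₒ = f·(1 + W/w).
dₒ = 110 mm × (1 + 911/53.26) = 110 × 18.1048 ≈ 1991.525 mm = 1.99152 m.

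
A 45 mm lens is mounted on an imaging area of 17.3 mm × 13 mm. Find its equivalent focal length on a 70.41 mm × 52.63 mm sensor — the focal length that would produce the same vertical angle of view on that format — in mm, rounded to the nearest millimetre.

182 mm

Equal angle of view means equal height/f ratio, so f₂ = f₁ · (height₂/height₁) = 45 × 52.63/13.
f₂ = 45 × 4.04846 ≈ 182.181 mm.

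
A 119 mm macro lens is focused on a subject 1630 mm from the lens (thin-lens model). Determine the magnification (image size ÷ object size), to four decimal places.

0.0788×

Thin lens: 1/f = 1/dₒ + 1/dᵢ → 1/dᵢ = 1/119 − 1/1630 = 0.0077899 mm⁻¹, so dᵢ ≈ 128.3719 mm.
Magnification m = dᵢ/dₒ = 128.3719/1630 ≈ 0.07876.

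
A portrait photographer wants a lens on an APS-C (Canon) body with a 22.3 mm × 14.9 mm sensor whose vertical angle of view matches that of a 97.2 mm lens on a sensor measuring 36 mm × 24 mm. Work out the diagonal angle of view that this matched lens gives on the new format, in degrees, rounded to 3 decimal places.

25.057°

Equal vertical AOV ⇒ f₂ = f₁ · 14.9/24 = 97.2 × 0.62083 ≈ 60.3450 mm.
Sensor diagonal = √(22.3² + 14.9²) = √719.3000 ≈ 26.8198 mm.
Diagonal AOV on the new format = 2·arctan(26.8198 / (2 × 60.3450)) = 2·arctan(0.22222) ≈ 25.0574°.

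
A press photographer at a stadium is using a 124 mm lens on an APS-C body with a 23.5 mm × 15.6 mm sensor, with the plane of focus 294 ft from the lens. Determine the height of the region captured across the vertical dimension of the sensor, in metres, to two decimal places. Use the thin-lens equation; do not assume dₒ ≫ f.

dₒ: 294 ft × 304.8 mm/ft = 89611.20 mm.
Similar triangles through the lens centre give W/dₒ = h/dᵢ; with 1/f = 1/dₒ + 1/dᵢ this gives W = h·(dₒ − f)/f.
W = 15.6 mm × (89611.2 − 124) / 124 = 15.6 × 721.6709 ≈ 11258.067 mm = 11.2581 m.

11.26 m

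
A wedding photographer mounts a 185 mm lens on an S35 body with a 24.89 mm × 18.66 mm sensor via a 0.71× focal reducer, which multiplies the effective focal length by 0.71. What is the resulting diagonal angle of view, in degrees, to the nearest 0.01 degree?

13.51°

Effective focal length f = 185 × 0.71 = 131.35 mm.
Sensor diagonal = √(24.89² + 18.66²) = √967.7077 ≈ 31.1080 mm.
α = 2·arctan(31.108 / (2 × 131.35)) = 2·arctan(0.11842) ≈ 13.5066°.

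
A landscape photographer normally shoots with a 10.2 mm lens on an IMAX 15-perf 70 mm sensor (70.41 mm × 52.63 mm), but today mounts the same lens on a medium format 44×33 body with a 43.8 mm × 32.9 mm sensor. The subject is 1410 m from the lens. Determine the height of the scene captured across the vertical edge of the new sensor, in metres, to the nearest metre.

The focal length stays 10.2 mm; the relevant sensor dimension is now h = 32.9 mm. Object distance dₒ = 1410 m = 1.41e+06 mm.
Thin-lens field height W = h·(dₒ − f)/f = 32.9 × (1.41e+06 − 10.2)/10.2 ≈ 4547908.276 mm = 4547.91 m.

4548 m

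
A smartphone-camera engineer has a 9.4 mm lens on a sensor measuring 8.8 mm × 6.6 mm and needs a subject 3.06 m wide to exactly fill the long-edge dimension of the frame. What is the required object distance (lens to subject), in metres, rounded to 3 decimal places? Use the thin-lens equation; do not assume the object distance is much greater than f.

3.278 m

W: 3.06 m = 3060 mm.
Magnification m = w/W = dᵢ/dₒ; combined with 1/f = 1/dₒ + 1/dᵢ this gives dₒ = f·(1 + W/w).
dₒ = 9.4 mm × (1 + 3060/8.8) = 9.4 × 348.7273 ≈ 3278.036 mm = 3.27804 m.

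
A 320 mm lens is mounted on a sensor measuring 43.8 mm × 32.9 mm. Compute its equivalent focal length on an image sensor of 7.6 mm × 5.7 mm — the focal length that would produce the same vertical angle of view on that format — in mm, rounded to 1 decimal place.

55.4 mm

Equal angle of view means equal height/f ratio, so f₂ = f₁ · (height₂/height₁) = 320 × 5.7/32.9.
f₂ = 320 × 0.17325 ≈ 55.441 mm.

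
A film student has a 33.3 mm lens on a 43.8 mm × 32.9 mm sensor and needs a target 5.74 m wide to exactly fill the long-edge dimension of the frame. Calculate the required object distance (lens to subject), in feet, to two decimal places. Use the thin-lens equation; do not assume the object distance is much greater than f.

14.43 ft

W: 5.74 m = 5740 mm.
Magnification m = w/W = dᵢ/dₒ; combined with 1/f = 1/dₒ + 1/dᵢ this gives dₒ = f·(1 + W/w).
dₒ = 33.3 mm × (1 + 5740/43.8) = 33.3 × 132.0502 ≈ 4397.273 mm = 4397.273/304.8 ft = 14.4267 ft.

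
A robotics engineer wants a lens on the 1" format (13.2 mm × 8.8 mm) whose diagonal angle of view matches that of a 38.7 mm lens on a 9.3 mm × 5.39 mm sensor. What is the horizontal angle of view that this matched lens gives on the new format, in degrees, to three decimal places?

13.183°

Sensor diagonal = √(9.3² + 5.39²) = √115.5421 ≈ 10.7491 mm.
Sensor diagonal = √(13.2² + 8.8²) = √251.6800 ≈ 15.8644 mm.
Equal diagonal AOV ⇒ f₂ = f₁ · 15.8644/10.7491 = 38.7 × 1.47589 ≈ 57.1170 mm.
Horizontal AOV on the new format = 2·arctan(13.2 / (2 × 57.1170)) = 2·arctan(0.11555) ≈ 13.1829°.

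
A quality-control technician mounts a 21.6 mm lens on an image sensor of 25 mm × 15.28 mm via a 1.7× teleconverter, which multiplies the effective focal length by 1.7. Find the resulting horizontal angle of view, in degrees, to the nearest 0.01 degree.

37.60°

Effective focal length f = 21.6 × 1.7 = 36.72 mm.
α = 2·arctan(25 / (2 × 36.72)) = 2·arctan(0.34041) ≈ 37.5986°.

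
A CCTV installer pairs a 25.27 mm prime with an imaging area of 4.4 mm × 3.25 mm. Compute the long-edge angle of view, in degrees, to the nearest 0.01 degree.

9.95°

Angle of view α = 2·arctan(w/2f) with w = 4.4 mm and f = 25.27 mm.
w/2f = 0.08706; arctan(0.08706) ≈ 4.9756°, so α ≈ 9.9512°.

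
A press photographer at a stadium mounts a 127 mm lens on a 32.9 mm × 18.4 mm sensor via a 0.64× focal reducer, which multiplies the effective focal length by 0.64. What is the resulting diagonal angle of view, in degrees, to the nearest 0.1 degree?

Effective focal length f = 127 × 0.64 = 81.28 mm.
Sensor diagonal = √(32.9² + 18.4²) = √1420.9700 ≈ 37.6958 mm.
α = 2·arctan(37.696 / (2 × 81.28)) = 2·arctan(0.23189) ≈ 26.1110°.

26.1°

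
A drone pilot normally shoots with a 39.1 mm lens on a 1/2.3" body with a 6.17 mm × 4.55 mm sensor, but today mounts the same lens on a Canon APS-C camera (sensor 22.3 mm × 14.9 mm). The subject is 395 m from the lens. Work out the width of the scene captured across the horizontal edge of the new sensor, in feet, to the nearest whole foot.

739 ft

The focal length stays 39.1 mm; the relevant sensor dimension is now w = 22.3 mm. Object distance dₒ = 395 m = 395000 mm.
Thin-lens field width W = w·(dₒ − f)/f = 22.3 × (395000 − 39.1)/39.1 ≈ 225259.030 mm = 225259.030/304.8 ft = 739.039 ft.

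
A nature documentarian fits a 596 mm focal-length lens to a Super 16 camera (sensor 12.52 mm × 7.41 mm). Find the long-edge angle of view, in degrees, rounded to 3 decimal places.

Angle of view α = 2·arctan(w/2f) with w = 12.52 mm and f = 596 mm.
w/2f = 0.01050; arctan(0.01050) ≈ 0.6018°, so α ≈ 1.2036°.

1.204°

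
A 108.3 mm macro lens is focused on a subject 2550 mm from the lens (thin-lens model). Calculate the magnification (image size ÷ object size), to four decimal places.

Thin lens: 1/f = 1/dₒ + 1/dᵢ → 1/dᵢ = 1/108.3 − 1/2550 = 0.0088415 mm⁻¹, so dᵢ ≈ 113.1036 mm.
Magnification m = dᵢ/dₒ = 113.1036/2550 ≈ 0.04435.

0.0444×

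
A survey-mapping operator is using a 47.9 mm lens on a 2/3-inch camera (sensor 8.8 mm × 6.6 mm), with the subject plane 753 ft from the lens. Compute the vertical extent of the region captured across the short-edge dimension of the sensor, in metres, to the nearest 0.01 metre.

dₒ: 753 ft × 304.8 mm/ft = 229514.39 mm.
Similar triangles through the lens centre give W/dₒ = h/dᵢ; with 1/f = 1/dₒ + 1/dᵢ this gives W = h·(dₒ − f)/f.
W = 6.6 mm × (229514 − 47.9) / 47.9 = 6.6 × 4790.5322 ≈ 31617.513 mm = 31.6175 m.

31.62 m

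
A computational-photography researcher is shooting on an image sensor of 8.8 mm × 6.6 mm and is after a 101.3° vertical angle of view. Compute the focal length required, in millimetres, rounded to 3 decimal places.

2.706 mm

From α = 2·arctan(h/2f) we get f = h / (2·tan(α/2)).
With h = 6.6 mm and α/2 = 50.65°, tan(α/2) ≈ 1.21959, so f ≈ 6.6 / 2.43918 ≈ 2.7058 mm.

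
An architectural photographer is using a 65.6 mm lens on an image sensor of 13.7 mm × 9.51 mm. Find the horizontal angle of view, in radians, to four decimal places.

0.2081 rad

Angle of view α = 2·arctan(w/2f) with w = 13.7 mm and f = 65.6 mm.
w/2f = 0.10442; arctan(0.10442) ≈ 0.1040 rad, so α ≈ 0.2081 rad.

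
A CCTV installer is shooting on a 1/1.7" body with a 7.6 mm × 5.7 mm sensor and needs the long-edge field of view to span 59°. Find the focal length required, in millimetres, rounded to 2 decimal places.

From α = 2·arctan(w/2f) we get f = w / (2·tan(α/2)).
With w = 7.6 mm and α/2 = 29.5°, tan(α/2) ≈ 0.56577, so f ≈ 7.6 / 1.13155 ≈ 6.7165 mm.

6.72 mm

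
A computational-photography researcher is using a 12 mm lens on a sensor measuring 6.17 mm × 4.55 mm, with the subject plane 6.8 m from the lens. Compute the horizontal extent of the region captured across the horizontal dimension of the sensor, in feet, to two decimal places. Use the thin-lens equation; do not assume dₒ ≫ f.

dₒ: 6.8 m = 6800 mm.
Similar triangles through the lens centre give W/dₒ = w/dᵢ; with 1/f = 1/dₒ + 1/dᵢ this gives W = w·(dₒ − f)/f.
W = 6.17 mm × (6800 − 12) / 12 = 6.17 × 565.6667 ≈ 3490.163 mm = 3490.163/304.8 ft = 11.4507 ft.

11.45 ft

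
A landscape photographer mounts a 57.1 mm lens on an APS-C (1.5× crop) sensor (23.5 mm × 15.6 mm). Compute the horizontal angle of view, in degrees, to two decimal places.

23.26°

Angle of view α = 2·arctan(w/2f) with w = 23.5 mm and f = 57.1 mm.
w/2f = 0.20578; arctan(0.20578) ≈ 11.6280°, so α ≈ 23.2559°.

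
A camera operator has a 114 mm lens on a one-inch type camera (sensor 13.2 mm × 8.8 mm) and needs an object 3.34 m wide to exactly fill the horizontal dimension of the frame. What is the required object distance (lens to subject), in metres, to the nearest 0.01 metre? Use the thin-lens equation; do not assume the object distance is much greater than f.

W: 3.34 m = 3340 mm.
Magnification m = w/W = dᵢ/dₒ; combined with 1/f = 1/dₒ + 1/dᵢ this gives dₒ = f·(1 + W/w).
dₒ = 114 mm × (1 + 3340/13.2) = 114 × 254.0303 ≈ 28959.455 mm = 28.9595 m.

28.96 m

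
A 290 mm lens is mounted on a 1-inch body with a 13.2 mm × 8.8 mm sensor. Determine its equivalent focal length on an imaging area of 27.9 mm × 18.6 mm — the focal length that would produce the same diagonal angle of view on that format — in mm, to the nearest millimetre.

613 mm

Sensor diagonal = √(13.2² + 8.8²) = √251.6800 ≈ 15.8644 mm.
Sensor diagonal = √(27.9² + 18.6²) = √1124.3700 ≈ 33.5316 mm.
Equal angle of view means equal diagonal/f ratio, so f₂ = f₁ · (diagonal₂/diagonal₁) = 290 × 33.5316/15.8644.
f₂ = 290 × 2.11364 ≈ 612.955 mm.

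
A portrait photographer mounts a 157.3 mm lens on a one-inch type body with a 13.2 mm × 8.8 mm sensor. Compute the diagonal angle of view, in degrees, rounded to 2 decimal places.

5.77°

Sensor diagonal = √(13.2² + 8.8²) = √251.6800 ≈ 15.8644 mm.
Angle of view α = 2·arctan(d/2f) with d = 15.8644 mm and f = 157.3 mm.
d/2f = 0.05043; arctan(0.05043) ≈ 2.8868°, so α ≈ 5.7737°.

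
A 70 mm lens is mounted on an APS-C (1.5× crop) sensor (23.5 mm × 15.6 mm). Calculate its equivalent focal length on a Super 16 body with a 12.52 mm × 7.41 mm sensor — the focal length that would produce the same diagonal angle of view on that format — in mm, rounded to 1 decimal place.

Sensor diagonal = √(23.5² + 15.6²) = √795.6100 ≈ 28.2066 mm.
Sensor diagonal = √(12.52² + 7.41²) = √211.6585 ≈ 14.5485 mm.
Equal angle of view means equal diagonal/f ratio, so f₂ = f₁ · (diagonal₂/diagonal₁) = 70 × 14.5485/28.2066.
f₂ = 70 × 0.51578 ≈ 36.105 mm.

36.1 mm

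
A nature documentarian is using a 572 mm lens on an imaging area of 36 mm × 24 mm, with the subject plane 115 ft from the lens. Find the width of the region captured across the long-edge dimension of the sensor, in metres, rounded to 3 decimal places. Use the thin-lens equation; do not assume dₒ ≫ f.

dₒ: 115 ft × 304.8 mm/ft = 35052.00 mm.
Similar triangles through the lens centre give W/dₒ = w/dᵢ; with 1/f = 1/dₒ + 1/dᵢ this gives W = w·(dₒ − f)/f.
W = 36 mm × (35052 − 572) / 572 = 36 × 60.2797 ≈ 2170.070 mm = 2.17007 m.

2.170 m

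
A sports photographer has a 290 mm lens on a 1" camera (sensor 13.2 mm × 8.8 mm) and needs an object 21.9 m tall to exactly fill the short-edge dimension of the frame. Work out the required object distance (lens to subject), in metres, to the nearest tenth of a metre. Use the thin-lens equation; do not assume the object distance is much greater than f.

722.0 m

W: 21.9 m = 21900 mm.
Magnification m = h/W = dᵢ/dₒ; combined with 1/f = 1/dₒ + 1/dᵢ this gives dₒ = f·(1 + W/h).
dₒ = 290 mm × (1 + 21900/8.8) = 290 × 2489.6364 ≈ 721994.545 mm = 721.995 m.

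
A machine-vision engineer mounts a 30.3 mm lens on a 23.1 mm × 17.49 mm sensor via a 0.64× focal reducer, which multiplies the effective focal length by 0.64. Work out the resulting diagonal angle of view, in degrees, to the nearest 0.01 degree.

Effective focal length f = 30.3 × 0.64 = 19.392 mm.
Sensor diagonal = √(23.1² + 17.49²) = √839.5101 ≈ 28.9743 mm.
α = 2·arctan(28.974 / (2 × 19.392)) = 2·arctan(0.74707) ≈ 73.5245°.

73.52°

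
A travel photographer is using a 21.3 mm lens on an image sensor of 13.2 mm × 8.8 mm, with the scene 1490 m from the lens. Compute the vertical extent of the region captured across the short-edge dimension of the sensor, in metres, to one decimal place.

615.6 m

dₒ: 1490 m = 1.49e+06 mm.
Similar triangles through the lens centre give W/dₒ = h/dᵢ; with 1/f = 1/dₒ + 1/dᵢ this gives W = h·(dₒ − f)/f.
W = 8.8 mm × (1.49e+06 − 21.3) / 21.3 = 8.8 × 69952.0516 ≈ 615578.054 mm = 615.578 m.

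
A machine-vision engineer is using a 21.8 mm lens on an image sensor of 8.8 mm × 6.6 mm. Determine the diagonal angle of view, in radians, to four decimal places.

0.4943 rad

Sensor diagonal = √(8.8² + 6.6²) = √121.0000 ≈ 11.0000 mm.
Angle of view α = 2·arctan(d/2f) with d = 11.0000 mm and f = 21.8 mm.
d/2f = 0.25229; arctan(0.25229) ≈ 0.2471 rad, so α ≈ 0.4943 rad.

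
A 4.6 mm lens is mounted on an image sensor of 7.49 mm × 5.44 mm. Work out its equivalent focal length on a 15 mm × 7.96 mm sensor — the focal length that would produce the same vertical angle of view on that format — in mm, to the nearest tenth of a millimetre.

6.7 mm

Equal angle of view means equal height/f ratio, so f₂ = f₁ · (height₂/height₁) = 4.6 × 7.96/5.44.
f₂ = 4.6 × 1.46324 ≈ 6.731 mm.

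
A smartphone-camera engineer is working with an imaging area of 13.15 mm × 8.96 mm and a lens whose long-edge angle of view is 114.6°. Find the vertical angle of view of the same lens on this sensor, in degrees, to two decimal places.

From the long-edge AOV: f = 13.15 / (2·tan(57.3°)) = 13.15 / 3.11532 ≈ 4.2211 mm.
Vertical AOV = 2·arctan(8.96 / (2 × 4.2211)) = 2·arctan(1.06134) ≈ 93.4090°.

93.41°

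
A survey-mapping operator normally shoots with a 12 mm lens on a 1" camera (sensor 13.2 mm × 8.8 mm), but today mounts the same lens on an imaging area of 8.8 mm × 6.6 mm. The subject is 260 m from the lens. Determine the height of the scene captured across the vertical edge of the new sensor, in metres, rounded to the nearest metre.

143 m

The focal length stays 12 mm; the relevant sensor dimension is now h = 6.6 mm. Object distance dₒ = 260 m = 260000 mm.
Thin-lens field height W = h·(dₒ − f)/f = 6.6 × (260000 − 12)/12 ≈ 142993.400 mm = 142.993 m.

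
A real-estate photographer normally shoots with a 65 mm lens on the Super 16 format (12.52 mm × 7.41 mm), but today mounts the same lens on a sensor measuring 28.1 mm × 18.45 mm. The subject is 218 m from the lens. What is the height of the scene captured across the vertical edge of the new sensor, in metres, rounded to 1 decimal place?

61.9 m

The focal length stays 65 mm; the relevant sensor dimension is now h = 18.45 mm. Object distance dₒ = 218 m = 218000 mm.
Thin-lens field height W = h·(dₒ − f)/f = 18.45 × (218000 − 65)/65 ≈ 61860.012 mm = 61.86 m.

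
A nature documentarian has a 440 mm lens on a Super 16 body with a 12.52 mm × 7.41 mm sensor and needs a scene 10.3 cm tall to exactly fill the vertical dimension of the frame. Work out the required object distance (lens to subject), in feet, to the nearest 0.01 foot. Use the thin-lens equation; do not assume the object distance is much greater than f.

21.51 ft

W: 10.3 cm = 103 mm.
Magnification m = h/W = dᵢ/dₒ; combined with 1/f = 1/dₒ + 1/dᵢ this gives dₒ = f·(1 + W/h).
dₒ = 440 mm × (1 + 103/7.41) = 440 × 14.9001 ≈ 6556.059 mm = 6556.059/304.8 ft = 21.5094 ft.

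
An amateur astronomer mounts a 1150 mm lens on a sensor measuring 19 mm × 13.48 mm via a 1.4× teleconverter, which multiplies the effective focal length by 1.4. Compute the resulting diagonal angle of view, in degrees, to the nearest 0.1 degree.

0.8°

Effective focal length f = 1150 × 1.4 = 1610 mm.
Sensor diagonal = √(19² + 13.48²) = √542.7104 ≈ 23.2961 mm.
α = 2·arctan(23.296 / (2 × 1610)) = 2·arctan(0.00723) ≈ 0.8290°.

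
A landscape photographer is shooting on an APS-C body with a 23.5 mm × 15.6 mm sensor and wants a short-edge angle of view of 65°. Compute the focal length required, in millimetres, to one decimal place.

12.2 mm

From α = 2·arctan(h/2f) we get f = h / (2·tan(α/2)).
With h = 15.6 mm and α/2 = 32.5°, tan(α/2) ≈ 0.63707, so f ≈ 15.6 / 1.27414 ≈ 12.2435 mm.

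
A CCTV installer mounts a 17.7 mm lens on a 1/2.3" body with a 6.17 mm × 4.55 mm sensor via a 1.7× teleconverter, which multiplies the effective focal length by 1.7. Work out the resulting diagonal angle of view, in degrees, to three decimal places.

Effective focal length f = 17.7 × 1.7 = 30.09 mm.
Sensor diagonal = √(6.17² + 4.55²) = √58.7714 ≈ 7.6663 mm.
α = 2·arctan(7.666 / (2 × 30.09)) = 2·arctan(0.12739) ≈ 14.5195°.

14.519°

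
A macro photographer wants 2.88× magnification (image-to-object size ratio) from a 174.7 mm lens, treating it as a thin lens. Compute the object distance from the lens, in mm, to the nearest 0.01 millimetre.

235.36 mm

With m = dᵢ/dₒ and 1/f = 1/dₒ + 1/dᵢ, substituting dᵢ = m·dₒ gives 1/f = (1 + 1/m)/dₒ, hence dₒ = f·(1 + 1/m).
dₒ = 174.7 × (1 + 1/2.88) = 174.7 × 1.34722 ≈ 235.360 mm.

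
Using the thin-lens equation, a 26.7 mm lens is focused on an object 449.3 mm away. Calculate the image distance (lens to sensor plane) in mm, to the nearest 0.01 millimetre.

28.39 mm

1/dᵢ = 1/f − 1/dₒ = 1/26.7 − 1/449.3 = 0.0352275 mm⁻¹.
dᵢ = 1/0.0352275 ≈ 28.3869 mm.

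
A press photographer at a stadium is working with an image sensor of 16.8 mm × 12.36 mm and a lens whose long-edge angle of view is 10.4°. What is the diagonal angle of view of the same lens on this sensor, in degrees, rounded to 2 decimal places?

12.89°

From the long-edge AOV: f = 16.8 / (2·tan(5.2°)) = 16.8 / 0.18201 ≈ 92.3005 mm.
Sensor diagonal = √(16.8² + 12.36²) = √435.0096 ≈ 20.8569 mm.
Diagonal AOV = 2·arctan(20.8569 / (2 × 92.3005)) = 2·arctan(0.11298) ≈ 12.8923°.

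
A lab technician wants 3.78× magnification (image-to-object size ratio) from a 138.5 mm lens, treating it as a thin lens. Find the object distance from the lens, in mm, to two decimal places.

175.14 mm

With m = dᵢ/dₒ and 1/f = 1/dₒ + 1/dᵢ, substituting dᵢ = m·dₒ gives 1/f = (1 + 1/m)/dₒ, hence dₒ = f·(1 + 1/m).
dₒ = 138.5 × (1 + 1/3.78) = 138.5 × 1.26455 ≈ 175.140 mm.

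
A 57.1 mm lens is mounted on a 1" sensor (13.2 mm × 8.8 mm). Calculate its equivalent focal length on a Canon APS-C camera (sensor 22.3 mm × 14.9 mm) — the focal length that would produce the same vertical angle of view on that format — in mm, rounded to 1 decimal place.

Equal angle of view means equal height/f ratio, so f₂ = f₁ · (height₂/height₁) = 57.1 × 14.9/8.8.
f₂ = 57.1 × 1.69318 ≈ 96.681 mm.

96.7 mm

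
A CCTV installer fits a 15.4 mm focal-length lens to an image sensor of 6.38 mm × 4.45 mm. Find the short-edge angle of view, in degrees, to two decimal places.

16.44°

Angle of view α = 2·arctan(h/2f) with h = 4.45 mm and f = 15.4 mm.
h/2f = 0.14448; arctan(0.14448) ≈ 8.2212°, so α ≈ 16.4425°.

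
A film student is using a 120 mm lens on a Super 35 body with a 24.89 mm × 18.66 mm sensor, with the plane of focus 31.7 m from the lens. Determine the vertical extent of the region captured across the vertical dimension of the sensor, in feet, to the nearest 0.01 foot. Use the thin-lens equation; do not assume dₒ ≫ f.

16.11 ft

dₒ: 31.7 m = 31700 mm.
Similar triangles through the lens centre give W/dₒ = h/dᵢ; with 1/f = 1/dₒ + 1/dᵢ this gives W = h·(dₒ − f)/f.
W = 18.66 mm × (31700 − 120) / 120 = 18.66 × 263.1667 ≈ 4910.690 mm = 4910.690/304.8 ft = 16.1112 ft.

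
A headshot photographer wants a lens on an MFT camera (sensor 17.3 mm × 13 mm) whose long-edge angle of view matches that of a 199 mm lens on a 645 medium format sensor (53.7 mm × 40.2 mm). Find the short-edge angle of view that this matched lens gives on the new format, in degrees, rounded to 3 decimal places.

11.579°

Equal long-edge AOV ⇒ f₂ = f₁ · 17.3/53.7 = 199 × 0.32216 ≈ 64.1099 mm.
Short-edge AOV on the new format = 2·arctan(13 / (2 × 64.1099)) = 2·arctan(0.10139) ≈ 11.5787°.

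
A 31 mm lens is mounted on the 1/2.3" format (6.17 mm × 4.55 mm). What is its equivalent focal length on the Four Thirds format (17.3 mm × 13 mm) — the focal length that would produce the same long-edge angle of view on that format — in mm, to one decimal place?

86.9 mm

Equal angle of view means equal width/f ratio, so f₂ = f₁ · (width₂/width₁) = 31 × 17.3/6.17.
f₂ = 31 × 2.80389 ≈ 86.921 mm.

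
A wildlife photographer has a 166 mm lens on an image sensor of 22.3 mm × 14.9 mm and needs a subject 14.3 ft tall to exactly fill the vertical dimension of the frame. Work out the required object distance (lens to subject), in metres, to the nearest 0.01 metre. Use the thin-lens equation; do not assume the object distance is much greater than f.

48.73 m

W: 14.3 ft × 304.8 mm/ft = 4358.64 mm.
Magnification m = h/W = dᵢ/dₒ; combined with 1/f = 1/dₒ + 1/dᵢ this gives dₒ = f·(1 + W/h).
dₒ = 166 mm × (1 + 4358.64/14.9) = 166 × 293.5262 ≈ 48725.343 mm = 48.7253 m.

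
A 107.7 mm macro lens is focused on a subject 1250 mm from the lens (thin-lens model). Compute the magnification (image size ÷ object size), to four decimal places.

0.0943×

Thin lens: 1/f = 1/dₒ + 1/dᵢ → 1/dᵢ = 1/107.7 − 1/1250 = 0.0084851 mm⁻¹, so dᵢ ≈ 117.8543 mm.
Magnification m = dᵢ/dₒ = 117.8543/1250 ≈ 0.09428.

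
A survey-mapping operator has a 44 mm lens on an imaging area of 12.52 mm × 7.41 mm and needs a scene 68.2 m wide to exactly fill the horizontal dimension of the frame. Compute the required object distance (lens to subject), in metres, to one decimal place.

W: 68.2 m = 68200 mm.
Magnification m = w/W = dᵢ/dₒ; combined with 1/f = 1/dₒ + 1/dᵢ this gives dₒ = f·(1 + W/w).
dₒ = 44 mm × (1 + 68200/12.52) = 44 × 5448.2843 ≈ 239724.511 mm = 239.725 m.

239.7 m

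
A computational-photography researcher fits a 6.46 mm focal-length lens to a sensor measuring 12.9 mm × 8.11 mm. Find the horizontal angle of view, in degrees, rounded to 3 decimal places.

Angle of view α = 2·arctan(w/2f) with w = 12.9 mm and f = 6.46 mm.
w/2f = 0.99845; arctan(0.99845) ≈ 44.9556°, so α ≈ 89.9112°.

89.911°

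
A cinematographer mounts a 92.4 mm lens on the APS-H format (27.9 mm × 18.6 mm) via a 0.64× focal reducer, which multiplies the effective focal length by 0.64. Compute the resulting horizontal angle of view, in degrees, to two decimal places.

Effective focal length f = 92.4 × 0.64 = 59.136 mm.
α = 2·arctan(27.9 / (2 × 59.136)) = 2·arctan(0.23590) ≈ 26.5465°.

26.55°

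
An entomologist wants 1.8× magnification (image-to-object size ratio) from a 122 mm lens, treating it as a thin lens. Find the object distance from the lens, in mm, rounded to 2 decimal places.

With m = dᵢ/dₒ and 1/f = 1/dₒ + 1/dᵢ, substituting dᵢ = m·dₒ gives 1/f = (1 + 1/m)/dₒ, hence dₒ = f·(1 + 1/m).
dₒ = 122 × (1 + 1/1.8) = 122 × 1.55556 ≈ 189.778 mm.

189.78 mm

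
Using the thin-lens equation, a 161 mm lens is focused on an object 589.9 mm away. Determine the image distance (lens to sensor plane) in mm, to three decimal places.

221.436 mm

1/dᵢ = 1/f − 1/dₒ = 1/161 − 1/589.9 = 0.0045160 mm⁻¹.
dᵢ = 1/0.0045160 ≈ 221.4360 mm.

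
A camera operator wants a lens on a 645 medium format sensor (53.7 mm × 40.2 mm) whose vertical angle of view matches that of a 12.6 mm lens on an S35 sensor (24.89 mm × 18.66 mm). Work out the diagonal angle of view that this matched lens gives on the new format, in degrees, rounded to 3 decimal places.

Equal vertical AOV ⇒ f₂ = f₁ · 40.2/18.66 = 12.6 × 2.15434 ≈ 27.1447 mm.
Sensor diagonal = √(53.7² + 40.2²) = √4499.7300 ≈ 67.0800 mm.
Diagonal AOV on the new format = 2·arctan(67.0800 / (2 × 27.1447)) = 2·arctan(1.23560) ≈ 102.0319°.

102.032°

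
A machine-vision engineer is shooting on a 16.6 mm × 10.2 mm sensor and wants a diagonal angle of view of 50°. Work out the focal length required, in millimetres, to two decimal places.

20.89 mm

Sensor diagonal = √(16.6² + 10.2²) = √379.6000 ≈ 19.4833 mm.
From α = 2·arctan(d/2f) we get f = d / (2·tan(α/2)).
With d = 19.4833 mm and α/2 = 25°, tan(α/2) ≈ 0.46631, so f ≈ 19.4833 / 0.93262 ≈ 20.8911 mm.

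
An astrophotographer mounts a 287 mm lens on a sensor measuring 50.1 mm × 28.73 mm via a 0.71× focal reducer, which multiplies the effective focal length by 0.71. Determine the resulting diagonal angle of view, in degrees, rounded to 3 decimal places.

Effective focal length f = 287 × 0.71 = 203.77 mm.
Sensor diagonal = √(50.1² + 28.73²) = √3335.4229 ≈ 57.7531 mm.
α = 2·arctan(57.753 / (2 × 203.77)) = 2·arctan(0.14171) ≈ 16.1315°.

16.132°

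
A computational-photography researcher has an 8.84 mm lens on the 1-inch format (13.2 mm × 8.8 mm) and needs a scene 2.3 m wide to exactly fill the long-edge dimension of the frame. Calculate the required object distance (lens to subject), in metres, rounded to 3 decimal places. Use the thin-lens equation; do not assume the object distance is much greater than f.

1.549 m

W: 2.3 m = 2300 mm.
Magnification m = w/W = dᵢ/dₒ; combined with 1/f = 1/dₒ + 1/dᵢ this gives dₒ = f·(1 + W/w).
dₒ = 8.84 mm × (1 + 2300/13.2) = 8.84 × 175.2424 ≈ 1549.143 mm = 1.54914 m.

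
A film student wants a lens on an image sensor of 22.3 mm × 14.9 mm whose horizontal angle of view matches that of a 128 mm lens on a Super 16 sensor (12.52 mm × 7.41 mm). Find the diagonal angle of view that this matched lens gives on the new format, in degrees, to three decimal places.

6.732°

Equal horizontal AOV ⇒ f₂ = f₁ · 22.3/12.52 = 128 × 1.78115 ≈ 227.9872 mm.
Sensor diagonal = √(22.3² + 14.9²) = √719.3000 ≈ 26.8198 mm.
Diagonal AOV on the new format = 2·arctan(26.8198 / (2 × 227.9872)) = 2·arctan(0.05882) ≈ 6.7324°.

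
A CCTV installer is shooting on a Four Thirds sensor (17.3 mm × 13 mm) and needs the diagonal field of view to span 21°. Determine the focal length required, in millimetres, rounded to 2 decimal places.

Sensor diagonal = √(17.3² + 13²) = √468.2900 ≈ 21.6400 mm.
From α = 2·arctan(d/2f) we get f = d / (2·tan(α/2)).
With d = 21.6400 mm and α/2 = 10.5°, tan(α/2) ≈ 0.18534, so f ≈ 21.6400 / 0.37068 ≈ 58.3795 mm.

58.38 mm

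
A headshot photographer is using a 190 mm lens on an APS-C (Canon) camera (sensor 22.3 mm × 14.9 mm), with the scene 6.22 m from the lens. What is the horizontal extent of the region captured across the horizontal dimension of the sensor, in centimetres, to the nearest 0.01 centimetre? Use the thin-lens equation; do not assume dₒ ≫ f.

70.77 cm

dₒ: 6.22 m = 6220 mm.
Similar triangles through the lens centre give W/dₒ = w/dᵢ; with 1/f = 1/dₒ + 1/dᵢ this gives W = w·(dₒ − f)/f.
W = 22.3 mm × (6220 − 190) / 190 = 22.3 × 31.7368 ≈ 707.732 mm = 70.7732 cm.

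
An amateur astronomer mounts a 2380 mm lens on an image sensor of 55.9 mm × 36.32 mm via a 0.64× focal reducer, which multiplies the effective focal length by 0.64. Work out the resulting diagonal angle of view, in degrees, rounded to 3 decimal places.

2.507°

Effective focal length f = 2380 × 0.64 = 1523.2 mm.
Sensor diagonal = √(55.9² + 36.32²) = √4443.9524 ≈ 66.6630 mm.
α = 2·arctan(66.663 / (2 × 1523.2)) = 2·arctan(0.02188) ≈ 2.5072°.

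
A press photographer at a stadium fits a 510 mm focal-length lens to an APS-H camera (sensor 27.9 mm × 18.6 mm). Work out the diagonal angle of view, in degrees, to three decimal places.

3.766°

Sensor diagonal = √(27.9² + 18.6²) = √1124.3700 ≈ 33.5316 mm.
Angle of view α = 2·arctan(d/2f) with d = 33.5316 mm and f = 510 mm.
d/2f = 0.03287; arctan(0.03287) ≈ 1.8829°, so α ≈ 3.7657°.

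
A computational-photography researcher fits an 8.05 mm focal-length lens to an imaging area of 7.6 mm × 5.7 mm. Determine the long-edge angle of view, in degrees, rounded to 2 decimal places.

50.54°

Angle of view α = 2·arctan(w/2f) with w = 7.6 mm and f = 8.05 mm.
w/2f = 0.47205; arctan(0.47205) ≈ 25.2696°, so α ≈ 50.5393°.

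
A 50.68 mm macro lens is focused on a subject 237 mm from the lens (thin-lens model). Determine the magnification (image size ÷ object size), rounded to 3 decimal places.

Thin lens: 1/f = 1/dₒ + 1/dᵢ → 1/dᵢ = 1/50.68 − 1/237 = 0.0155122 mm⁻¹, so dᵢ ≈ 64.4652 mm.
Magnification m = dᵢ/dₒ = 64.4652/237 ≈ 0.27201.

0.272×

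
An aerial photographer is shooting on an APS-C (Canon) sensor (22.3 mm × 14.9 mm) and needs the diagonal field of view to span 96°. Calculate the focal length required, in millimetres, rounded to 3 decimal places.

Sensor diagonal = √(22.3² + 14.9²) = √719.3000 ≈ 26.8198 mm.
From α = 2·arctan(d/2f) we get f = d / (2·tan(α/2)).
With d = 26.8198 mm and α/2 = 48°, tan(α/2) ≈ 1.11061, so f ≈ 26.8198 / 2.22123 ≈ 12.0743 mm.

12.074 mm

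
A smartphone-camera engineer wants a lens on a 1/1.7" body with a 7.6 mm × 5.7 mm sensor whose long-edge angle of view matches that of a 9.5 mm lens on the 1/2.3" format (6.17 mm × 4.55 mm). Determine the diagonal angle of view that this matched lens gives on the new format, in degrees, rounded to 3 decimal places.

44.187°

Equal long-edge AOV ⇒ f₂ = f₁ · 7.6/6.17 = 9.5 × 1.23177 ≈ 11.7018 mm.
Sensor diagonal = √(7.6² + 5.7²) = √90.2500 ≈ 9.5000 mm.
Diagonal AOV on the new format = 2·arctan(9.5000 / (2 × 11.7018)) = 2·arctan(0.40592) ≈ 44.1865°.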